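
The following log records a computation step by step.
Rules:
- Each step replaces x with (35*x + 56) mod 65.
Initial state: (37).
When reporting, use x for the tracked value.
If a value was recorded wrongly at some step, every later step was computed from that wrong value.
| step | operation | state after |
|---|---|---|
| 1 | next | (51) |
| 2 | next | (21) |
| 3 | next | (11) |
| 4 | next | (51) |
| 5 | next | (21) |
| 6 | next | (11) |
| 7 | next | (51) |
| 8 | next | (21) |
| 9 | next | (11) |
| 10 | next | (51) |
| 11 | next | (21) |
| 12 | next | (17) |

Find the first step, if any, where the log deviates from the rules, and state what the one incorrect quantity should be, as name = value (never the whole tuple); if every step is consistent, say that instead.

step 12, x = 11

Step 1: x = (35*37 + 56) mod 65 = 51 — matches.
Step 2: x = (35*51 + 56) mod 65 = 21 — no discrepancy.
Step 3: x = (35*21 + 56) mod 65 = 11 — exactly as logged.
Step 4: x = (35*11 + 56) mod 65 = 51 — verified.
Step 5: x = (35*51 + 56) mod 65 = 21 — verified.
Step 6: x = (35*21 + 56) mod 65 = 11 — checks out.
Step 7: x = (35*11 + 56) mod 65 = 51 — no discrepancy.
Step 8: x = (35*51 + 56) mod 65 = 21 — exactly as logged.
Step 9: x = (35*21 + 56) mod 65 = 11 — exactly as logged.
Step 10: x = (35*11 + 56) mod 65 = 51 — same as recorded.
Step 11: x = (35*51 + 56) mod 65 = 21 — no discrepancy.
Step 12: x = (35*21 + 56) mod 65 = 11 — the log has a different value.
First deviation found at step 12; the corrected entry is x = 11.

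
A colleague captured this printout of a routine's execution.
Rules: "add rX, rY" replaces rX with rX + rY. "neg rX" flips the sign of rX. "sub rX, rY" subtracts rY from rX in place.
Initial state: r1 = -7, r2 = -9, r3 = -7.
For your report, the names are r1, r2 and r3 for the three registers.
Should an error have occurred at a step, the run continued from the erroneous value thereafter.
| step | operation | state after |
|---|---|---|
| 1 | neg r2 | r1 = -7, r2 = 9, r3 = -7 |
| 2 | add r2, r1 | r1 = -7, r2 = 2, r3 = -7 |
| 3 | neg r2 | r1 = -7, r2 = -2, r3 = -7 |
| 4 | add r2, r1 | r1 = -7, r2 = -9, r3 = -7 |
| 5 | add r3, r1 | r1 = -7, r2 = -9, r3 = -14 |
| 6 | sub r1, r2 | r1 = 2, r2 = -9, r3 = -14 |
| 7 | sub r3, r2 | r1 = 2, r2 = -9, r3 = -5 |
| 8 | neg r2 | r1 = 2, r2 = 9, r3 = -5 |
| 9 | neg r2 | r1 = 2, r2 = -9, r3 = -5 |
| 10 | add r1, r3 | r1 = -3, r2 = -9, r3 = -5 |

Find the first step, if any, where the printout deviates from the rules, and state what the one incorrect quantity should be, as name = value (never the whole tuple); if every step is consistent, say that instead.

Recomputing the run from the initial state:
step 1: r1 = -7, r2 = 9, r3 = -7
step 2: r1 = -7, r2 = 2, r3 = -7
step 3: r1 = -7, r2 = -2, r3 = -7
step 4: r1 = -7, r2 = -9, r3 = -7
step 5: r1 = -7, r2 = -9, r3 = -14
step 6: r1 = 2, r2 = -9, r3 = -14
step 7: r1 = 2, r2 = -9, r3 = -5
step 8: r1 = 2, r2 = 9, r3 = -5
step 9: r1 = 2, r2 = -9, r3 = -5
step 10: r1 = -3, r2 = -9, r3 = -5
This matches the printout at every step.

no error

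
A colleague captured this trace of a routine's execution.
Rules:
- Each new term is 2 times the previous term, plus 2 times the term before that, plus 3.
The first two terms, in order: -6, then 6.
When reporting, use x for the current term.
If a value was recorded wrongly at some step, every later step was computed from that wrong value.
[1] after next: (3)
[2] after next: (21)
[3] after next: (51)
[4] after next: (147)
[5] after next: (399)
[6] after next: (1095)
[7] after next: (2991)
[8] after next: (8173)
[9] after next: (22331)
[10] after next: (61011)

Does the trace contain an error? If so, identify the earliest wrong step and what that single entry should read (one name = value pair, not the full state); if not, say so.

step 8, x = 8175

Step 1: x = 2*(6) + (2)*(-6) + (3) = 3 — confirmed correct.
Step 2: x = 2*(3) + (2)*(6) + (3) = 21 — confirmed correct.
Step 3: x = 2*(21) + (2)*(3) + (3) = 51 — in agreement.
Step 4: x = 2*(51) + (2)*(21) + (3) = 147 — exactly as logged.
Step 5: x = 2*(147) + (2)*(51) + (3) = 399 — exactly as logged.
Step 6: x = 2*(399) + (2)*(147) + (3) = 1095 — agrees with the trace.
Step 7: x = 2*(1095) + (2)*(399) + (3) = 2991 — consistent with the trace.
Step 8: x = 2*(2991) + (2)*(1095) + (3) = 8175 — the recorded entry deviates here.
The audit stops at step 8: the recorded entry is wrong and should be x = 8175.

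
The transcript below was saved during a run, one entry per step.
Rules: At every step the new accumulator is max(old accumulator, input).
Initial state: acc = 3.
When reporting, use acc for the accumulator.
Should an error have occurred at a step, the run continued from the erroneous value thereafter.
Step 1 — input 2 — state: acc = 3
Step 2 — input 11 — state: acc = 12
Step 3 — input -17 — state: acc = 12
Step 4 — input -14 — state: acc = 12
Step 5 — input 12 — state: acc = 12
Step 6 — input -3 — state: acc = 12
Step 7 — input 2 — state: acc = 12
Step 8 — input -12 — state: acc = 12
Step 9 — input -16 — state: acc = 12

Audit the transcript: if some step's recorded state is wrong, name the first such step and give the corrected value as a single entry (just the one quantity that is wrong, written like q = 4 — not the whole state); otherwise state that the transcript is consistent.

step 2, acc = 11

Recomputing the run from the initial state:
step 1: acc = 3
step 2: acc = 11
step 3: acc = 11
step 4: acc = 11
step 5: acc = 12
step 6: acc = 12
step 7: acc = 12
step 8: acc = 12
step 9: acc = 12
The first disagreement with the transcript is at step 2, where the value should be acc = 11.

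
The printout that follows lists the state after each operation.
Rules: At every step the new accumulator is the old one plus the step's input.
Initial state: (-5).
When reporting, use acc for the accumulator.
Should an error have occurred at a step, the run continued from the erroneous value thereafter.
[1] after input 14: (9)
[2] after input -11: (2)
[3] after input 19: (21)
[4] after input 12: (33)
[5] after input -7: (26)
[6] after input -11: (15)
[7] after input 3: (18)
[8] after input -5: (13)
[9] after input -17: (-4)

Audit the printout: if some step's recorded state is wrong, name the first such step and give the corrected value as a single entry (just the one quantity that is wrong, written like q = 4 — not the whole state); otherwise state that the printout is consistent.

1. acc = -5 + 14 = 9 (consistent with the printout)
2. acc = 9 + -11 = -2 (the printout has a different value)
The audit stops at step 2: the recorded entry is wrong and should be acc = -2.

step 2, acc = -2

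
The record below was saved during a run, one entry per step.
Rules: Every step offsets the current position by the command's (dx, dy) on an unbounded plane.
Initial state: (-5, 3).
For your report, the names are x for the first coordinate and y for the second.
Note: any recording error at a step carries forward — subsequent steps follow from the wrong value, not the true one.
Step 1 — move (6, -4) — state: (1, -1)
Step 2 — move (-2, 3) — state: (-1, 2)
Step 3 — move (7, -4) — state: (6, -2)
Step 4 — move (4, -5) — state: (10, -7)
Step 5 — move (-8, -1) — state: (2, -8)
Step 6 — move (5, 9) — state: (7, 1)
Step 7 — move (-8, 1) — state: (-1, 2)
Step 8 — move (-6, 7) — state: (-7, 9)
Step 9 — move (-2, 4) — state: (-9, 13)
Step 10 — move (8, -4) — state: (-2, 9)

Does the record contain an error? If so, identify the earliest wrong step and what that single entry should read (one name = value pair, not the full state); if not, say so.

step 10, x = -1

step 1: x = -5 + (6) = 1, y = 3 + (-4) = -1 -> no discrepancy
step 2: x = 1 + (-2) = -1, y = -1 + (3) = 2 -> in agreement
step 3: x = -1 + (7) = 6, y = 2 + (-4) = -2 -> in agreement
step 4: x = 6 + (4) = 10, y = -2 + (-5) = -7 -> same as recorded
step 5: x = 10 + (-8) = 2, y = -7 + (-1) = -8 -> verified
step 6: x = 2 + (5) = 7, y = -8 + (9) = 1 -> exactly as logged
step 7: x = 7 + (-8) = -1, y = 1 + (1) = 2 -> agrees with the record
step 8: x = -1 + (-6) = -7, y = 2 + (7) = 9 -> in agreement
step 9: x = -7 + (-2) = -9, y = 9 + (4) = 13 -> same as recorded
step 10: x = -9 + (8) = -1, y = 13 + (-4) = 9 -> the record disagrees here
Conclusion: step 10 carries the first error; the entry should be x = -1.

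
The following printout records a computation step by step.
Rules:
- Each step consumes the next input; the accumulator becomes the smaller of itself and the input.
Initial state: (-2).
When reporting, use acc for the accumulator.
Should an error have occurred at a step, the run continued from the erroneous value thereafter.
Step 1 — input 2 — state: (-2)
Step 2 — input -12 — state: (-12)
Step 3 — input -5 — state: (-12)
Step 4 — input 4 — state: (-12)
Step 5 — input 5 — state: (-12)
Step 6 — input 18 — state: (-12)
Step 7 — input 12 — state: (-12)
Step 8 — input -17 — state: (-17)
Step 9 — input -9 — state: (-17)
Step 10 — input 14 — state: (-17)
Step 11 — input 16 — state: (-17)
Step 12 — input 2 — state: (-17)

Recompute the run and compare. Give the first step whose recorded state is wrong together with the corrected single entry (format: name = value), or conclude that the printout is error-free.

no error

step 1: acc = min(-2, 2) = -2 -> matches
step 2: acc = min(-2, -12) = -12 -> in agreement
step 3: acc = min(-12, -5) = -12 -> verified
step 4: acc = min(-12, 4) = -12 -> agrees with the printout
step 5: acc = min(-12, 5) = -12 -> verified
step 6: acc = min(-12, 18) = -12 -> checks out
step 7: acc = min(-12, 12) = -12 -> verified
step 8: acc = min(-12, -17) = -17 -> in agreement
step 9: acc = min(-17, -9) = -17 -> in agreement
step 10: acc = min(-17, 14) = -17 -> confirmed correct
step 11: acc = min(-17, 16) = -17 -> no discrepancy
step 12: acc = min(-17, 2) = -17 -> consistent with the printout
The recomputation confirms every line.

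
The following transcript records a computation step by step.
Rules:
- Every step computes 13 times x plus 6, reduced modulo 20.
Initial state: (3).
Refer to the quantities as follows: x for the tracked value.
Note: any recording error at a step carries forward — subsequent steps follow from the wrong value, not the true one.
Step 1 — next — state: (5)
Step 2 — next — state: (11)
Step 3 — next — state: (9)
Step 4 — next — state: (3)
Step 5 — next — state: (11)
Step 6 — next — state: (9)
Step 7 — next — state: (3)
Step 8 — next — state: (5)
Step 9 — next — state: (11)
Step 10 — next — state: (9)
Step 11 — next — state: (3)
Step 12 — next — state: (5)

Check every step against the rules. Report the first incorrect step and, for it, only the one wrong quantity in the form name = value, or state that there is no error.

Recomputing the run from the initial state:
step 1: x = 5
step 2: x = 11
step 3: x = 9
step 4: x = 3
step 5: x = 5
step 6: x = 11
step 7: x = 9
step 8: x = 3
step 9: x = 5
step 10: x = 11
step 11: x = 9
step 12: x = 3
The first disagreement with the transcript is at step 5, where the value should be x = 5.

step 5, x = 5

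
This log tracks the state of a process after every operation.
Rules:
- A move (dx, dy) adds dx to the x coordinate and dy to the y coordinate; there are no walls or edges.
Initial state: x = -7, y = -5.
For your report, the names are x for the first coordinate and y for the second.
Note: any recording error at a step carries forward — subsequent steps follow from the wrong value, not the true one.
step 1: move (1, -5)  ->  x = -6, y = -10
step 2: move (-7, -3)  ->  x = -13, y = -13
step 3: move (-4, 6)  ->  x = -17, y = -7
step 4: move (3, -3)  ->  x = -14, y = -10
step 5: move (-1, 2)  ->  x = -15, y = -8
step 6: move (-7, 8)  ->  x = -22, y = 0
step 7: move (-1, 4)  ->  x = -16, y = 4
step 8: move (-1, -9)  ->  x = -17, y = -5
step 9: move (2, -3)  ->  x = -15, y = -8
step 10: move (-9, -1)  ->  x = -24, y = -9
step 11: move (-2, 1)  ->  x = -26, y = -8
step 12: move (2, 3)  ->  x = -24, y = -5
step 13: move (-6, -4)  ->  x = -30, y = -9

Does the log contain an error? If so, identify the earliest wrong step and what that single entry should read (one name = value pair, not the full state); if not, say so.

step 7, x = -23

Recomputing the run from the initial state:
step 1: x = -6, y = -10
step 2: x = -13, y = -13
step 3: x = -17, y = -7
step 4: x = -14, y = -10
step 5: x = -15, y = -8
step 6: x = -22, y = 0
step 7: x = -23, y = 4
step 8: x = -24, y = -5
step 9: x = -22, y = -8
step 10: x = -31, y = -9
step 11: x = -33, y = -8
step 12: x = -31, y = -5
step 13: x = -37, y = -9
The first disagreement with the log is at step 7, where the value should be x = -23.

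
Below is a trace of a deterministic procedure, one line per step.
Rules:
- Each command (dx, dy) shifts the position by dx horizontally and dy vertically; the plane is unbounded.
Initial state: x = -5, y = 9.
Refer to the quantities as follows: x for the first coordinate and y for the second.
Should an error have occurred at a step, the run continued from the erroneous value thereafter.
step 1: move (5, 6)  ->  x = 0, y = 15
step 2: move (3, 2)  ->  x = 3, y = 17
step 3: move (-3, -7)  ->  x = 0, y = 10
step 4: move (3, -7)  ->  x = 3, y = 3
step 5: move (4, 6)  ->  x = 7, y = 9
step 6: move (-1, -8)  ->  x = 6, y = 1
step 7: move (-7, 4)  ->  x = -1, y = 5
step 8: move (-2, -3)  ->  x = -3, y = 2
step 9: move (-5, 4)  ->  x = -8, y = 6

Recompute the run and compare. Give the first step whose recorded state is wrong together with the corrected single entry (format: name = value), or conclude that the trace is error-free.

step 1: x = -5 + (5) = 0, y = 9 + (6) = 15 -> exactly as logged
step 2: x = 0 + (3) = 3, y = 15 + (2) = 17 -> agrees with the trace
step 3: x = 3 + (-3) = 0, y = 17 + (-7) = 10 -> same as recorded
step 4: x = 0 + (3) = 3, y = 10 + (-7) = 3 -> confirmed correct
step 5: x = 3 + (4) = 7, y = 3 + (6) = 9 -> verified
step 6: x = 7 + (-1) = 6, y = 9 + (-8) = 1 -> checks out
step 7: x = 6 + (-7) = -1, y = 1 + (4) = 5 -> in agreement
step 8: x = -1 + (-2) = -3, y = 5 + (-3) = 2 -> no discrepancy
step 9: x = -3 + (-5) = -8, y = 2 + (4) = 6 -> matches
All entries verified; no error found.

no error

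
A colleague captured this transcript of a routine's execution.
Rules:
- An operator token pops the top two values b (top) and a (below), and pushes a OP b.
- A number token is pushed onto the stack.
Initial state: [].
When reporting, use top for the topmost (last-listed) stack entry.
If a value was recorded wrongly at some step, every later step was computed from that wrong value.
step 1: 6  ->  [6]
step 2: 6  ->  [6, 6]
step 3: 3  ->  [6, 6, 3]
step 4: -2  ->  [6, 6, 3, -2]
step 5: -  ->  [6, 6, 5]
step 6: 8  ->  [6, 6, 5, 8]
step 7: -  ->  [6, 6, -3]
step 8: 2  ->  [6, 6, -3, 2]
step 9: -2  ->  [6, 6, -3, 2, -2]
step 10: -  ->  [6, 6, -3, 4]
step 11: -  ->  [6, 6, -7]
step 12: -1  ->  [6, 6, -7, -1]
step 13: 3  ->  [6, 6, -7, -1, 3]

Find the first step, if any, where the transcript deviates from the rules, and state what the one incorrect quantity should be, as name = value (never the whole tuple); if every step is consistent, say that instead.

Step 1: push 6: top = 6 — exactly as logged.
Step 2: push 6: top = 6 — in agreement.
Step 3: push 3: top = 3 — same as recorded.
Step 4: push -2: top = -2 — verified.
Step 5: 3 - -2 = 5 — agrees with the transcript.
Step 6: push 8: top = 8 — confirmed correct.
Step 7: 5 - 8 = -3 — matches.
Step 8: push 2: top = 2 — no discrepancy.
Step 9: push -2: top = -2 — exactly as logged.
Step 10: 2 - -2 = 4 — verified.
Step 11: -3 - 4 = -7 — no discrepancy.
Step 12: push -1: top = -1 — no discrepancy.
Step 13: push 3: top = 3 — exactly as logged.
The recomputation confirms every line.

no error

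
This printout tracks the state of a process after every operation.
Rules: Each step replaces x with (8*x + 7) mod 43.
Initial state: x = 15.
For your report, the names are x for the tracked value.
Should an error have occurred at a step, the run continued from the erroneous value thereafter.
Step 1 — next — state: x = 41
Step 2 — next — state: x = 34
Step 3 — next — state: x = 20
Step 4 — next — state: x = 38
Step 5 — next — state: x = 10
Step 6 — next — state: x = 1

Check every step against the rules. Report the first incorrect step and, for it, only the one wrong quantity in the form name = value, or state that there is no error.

step 1: x = (8*15 + 7) mod 43 = 41 -> matches
step 2: x = (8*41 + 7) mod 43 = 34 -> confirmed correct
step 3: x = (8*34 + 7) mod 43 = 21 -> the printout has a different value
The audit stops at step 3: the recorded entry is wrong and should be x = 21.

step 3, x = 21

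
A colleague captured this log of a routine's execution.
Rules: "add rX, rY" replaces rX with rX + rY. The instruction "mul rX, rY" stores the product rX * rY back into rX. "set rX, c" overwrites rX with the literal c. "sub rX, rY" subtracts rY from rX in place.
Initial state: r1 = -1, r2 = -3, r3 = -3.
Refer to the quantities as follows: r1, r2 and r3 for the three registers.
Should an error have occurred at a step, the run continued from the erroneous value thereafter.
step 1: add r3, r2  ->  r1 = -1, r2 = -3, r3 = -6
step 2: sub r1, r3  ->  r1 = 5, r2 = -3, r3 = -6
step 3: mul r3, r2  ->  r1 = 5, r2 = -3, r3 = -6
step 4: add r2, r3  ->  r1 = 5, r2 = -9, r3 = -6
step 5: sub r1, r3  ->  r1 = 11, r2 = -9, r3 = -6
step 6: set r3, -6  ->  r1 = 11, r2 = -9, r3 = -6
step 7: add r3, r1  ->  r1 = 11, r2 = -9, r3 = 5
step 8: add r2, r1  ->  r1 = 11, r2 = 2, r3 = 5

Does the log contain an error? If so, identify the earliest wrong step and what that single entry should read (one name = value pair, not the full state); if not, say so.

step 3, r3 = 18

1. r3 = -3 + -3 = -6 (consistent with the log)
2. r1 = -1 - -6 = 5 (agrees with the log)
3. r3 = -6 * -3 = 18 (a discrepancy with the log)
Step 3 is the first one off; corrected, r3 = 18.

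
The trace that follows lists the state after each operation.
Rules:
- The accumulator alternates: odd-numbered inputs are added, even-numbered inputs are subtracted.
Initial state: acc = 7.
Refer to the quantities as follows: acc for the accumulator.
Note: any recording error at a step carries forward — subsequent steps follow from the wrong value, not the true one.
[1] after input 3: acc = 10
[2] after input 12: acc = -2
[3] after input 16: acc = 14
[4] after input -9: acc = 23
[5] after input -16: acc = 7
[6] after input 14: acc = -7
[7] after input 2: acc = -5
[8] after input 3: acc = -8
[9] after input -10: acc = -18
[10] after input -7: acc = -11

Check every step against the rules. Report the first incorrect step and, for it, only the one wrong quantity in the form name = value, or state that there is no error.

1. acc = 7 + 3 = 10 (matches)
2. acc = 10 - 12 = -2 (matches)
3. acc = -2 + 16 = 14 (confirmed correct)
4. acc = 14 - -9 = 23 (confirmed correct)
5. acc = 23 + -16 = 7 (exactly as logged)
6. acc = 7 - 14 = -7 (no discrepancy)
7. acc = -7 + 2 = -5 (in agreement)
8. acc = -5 - 3 = -8 (consistent with the trace)
9. acc = -8 + -10 = -18 (in agreement)
10. acc = -18 - -7 = -11 (no discrepancy)
The recomputation confirms every line.

no error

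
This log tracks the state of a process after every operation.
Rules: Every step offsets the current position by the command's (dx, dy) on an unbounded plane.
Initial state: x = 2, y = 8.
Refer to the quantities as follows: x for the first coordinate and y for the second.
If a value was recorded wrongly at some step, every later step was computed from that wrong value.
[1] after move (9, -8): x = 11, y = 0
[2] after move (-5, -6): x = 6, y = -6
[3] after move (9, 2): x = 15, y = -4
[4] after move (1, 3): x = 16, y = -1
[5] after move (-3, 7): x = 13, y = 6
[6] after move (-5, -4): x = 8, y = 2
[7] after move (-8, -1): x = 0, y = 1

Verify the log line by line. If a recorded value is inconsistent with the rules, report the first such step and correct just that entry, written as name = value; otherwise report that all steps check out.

no error

Recomputing the run from the initial state:
step 1: x = 11, y = 0
step 2: x = 6, y = -6
step 3: x = 15, y = -4
step 4: x = 16, y = -1
step 5: x = 13, y = 6
step 6: x = 8, y = 2
step 7: x = 0, y = 1
This matches the log at every step.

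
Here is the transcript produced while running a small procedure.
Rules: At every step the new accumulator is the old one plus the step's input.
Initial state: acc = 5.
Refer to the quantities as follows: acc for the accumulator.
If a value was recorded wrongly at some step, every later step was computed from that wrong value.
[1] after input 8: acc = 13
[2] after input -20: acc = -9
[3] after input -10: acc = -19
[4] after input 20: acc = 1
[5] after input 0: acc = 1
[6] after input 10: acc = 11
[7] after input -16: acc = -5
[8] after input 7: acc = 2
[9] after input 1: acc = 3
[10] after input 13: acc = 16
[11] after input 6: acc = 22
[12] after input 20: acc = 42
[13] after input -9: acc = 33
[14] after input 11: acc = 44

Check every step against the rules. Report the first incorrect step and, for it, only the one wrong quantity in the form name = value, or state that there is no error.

step 2, acc = -7

step 1: acc = 5 + 8 = 13 -> verified
step 2: acc = 13 + -20 = -7 -> first mismatch against the transcript
The earliest wrong entry is at step 2: it should read acc = -7.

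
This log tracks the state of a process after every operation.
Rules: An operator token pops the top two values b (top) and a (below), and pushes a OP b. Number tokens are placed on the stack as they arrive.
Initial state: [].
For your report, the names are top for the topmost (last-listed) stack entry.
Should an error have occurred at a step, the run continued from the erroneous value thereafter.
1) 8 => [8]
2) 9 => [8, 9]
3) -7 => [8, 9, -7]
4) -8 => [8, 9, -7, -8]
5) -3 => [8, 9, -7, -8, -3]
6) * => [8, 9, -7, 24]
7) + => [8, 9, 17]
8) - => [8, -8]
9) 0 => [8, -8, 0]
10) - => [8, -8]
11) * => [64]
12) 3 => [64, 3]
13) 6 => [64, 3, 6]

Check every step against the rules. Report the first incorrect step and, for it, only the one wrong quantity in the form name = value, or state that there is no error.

Recomputing the run from the initial state:
step 1: [8]
step 2: [8, 9]
step 3: [8, 9, -7]
step 4: [8, 9, -7, -8]
step 5: [8, 9, -7, -8, -3]
step 6: [8, 9, -7, 24]
step 7: [8, 9, 17]
step 8: [8, -8]
step 9: [8, -8, 0]
step 10: [8, -8]
step 11: [-64]
step 12: [-64, 3]
step 13: [-64, 3, 6]
The first disagreement with the log is at step 11, where the value should be top = -64.

step 11, top = -64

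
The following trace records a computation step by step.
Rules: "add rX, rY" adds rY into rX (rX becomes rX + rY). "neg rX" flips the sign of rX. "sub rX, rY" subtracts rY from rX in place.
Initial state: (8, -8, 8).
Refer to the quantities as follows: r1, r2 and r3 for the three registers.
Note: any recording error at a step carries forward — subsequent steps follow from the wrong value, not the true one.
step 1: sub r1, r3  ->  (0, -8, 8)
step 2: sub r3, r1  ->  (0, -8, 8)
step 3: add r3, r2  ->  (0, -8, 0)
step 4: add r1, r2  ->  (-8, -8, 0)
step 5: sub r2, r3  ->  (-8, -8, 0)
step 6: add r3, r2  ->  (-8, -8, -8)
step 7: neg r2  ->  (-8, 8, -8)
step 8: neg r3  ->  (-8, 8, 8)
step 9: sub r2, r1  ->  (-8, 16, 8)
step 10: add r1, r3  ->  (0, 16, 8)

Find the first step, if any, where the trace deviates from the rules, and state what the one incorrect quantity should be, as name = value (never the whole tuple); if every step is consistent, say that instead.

Recomputing the run from the initial state:
step 1: r1 = 0, r2 = -8, r3 = 8
step 2: r1 = 0, r2 = -8, r3 = 8
step 3: r1 = 0, r2 = -8, r3 = 0
step 4: r1 = -8, r2 = -8, r3 = 0
step 5: r1 = -8, r2 = -8, r3 = 0
step 6: r1 = -8, r2 = -8, r3 = -8
step 7: r1 = -8, r2 = 8, r3 = -8
step 8: r1 = -8, r2 = 8, r3 = 8
step 9: r1 = -8, r2 = 16, r3 = 8
step 10: r1 = 0, r2 = 16, r3 = 8
This matches the trace at every step.

no error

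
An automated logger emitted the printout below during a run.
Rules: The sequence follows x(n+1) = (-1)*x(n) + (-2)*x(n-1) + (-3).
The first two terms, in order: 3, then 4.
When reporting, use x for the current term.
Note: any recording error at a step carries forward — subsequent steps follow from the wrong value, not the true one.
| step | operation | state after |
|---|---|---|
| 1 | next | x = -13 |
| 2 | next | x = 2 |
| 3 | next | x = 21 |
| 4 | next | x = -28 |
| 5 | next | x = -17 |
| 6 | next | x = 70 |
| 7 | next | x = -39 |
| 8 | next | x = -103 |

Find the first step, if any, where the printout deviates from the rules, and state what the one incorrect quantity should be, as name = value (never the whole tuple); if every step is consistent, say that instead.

1. x = -1*(4) + (-2)*(3) + (-3) = -13 (checks out)
2. x = -1*(-13) + (-2)*(4) + (-3) = 2 (checks out)
3. x = -1*(2) + (-2)*(-13) + (-3) = 21 (checks out)
4. x = -1*(21) + (-2)*(2) + (-3) = -28 (checks out)
5. x = -1*(-28) + (-2)*(21) + (-3) = -17 (consistent with the printout)
6. x = -1*(-17) + (-2)*(-28) + (-3) = 70 (verified)
7. x = -1*(70) + (-2)*(-17) + (-3) = -39 (exactly as logged)
8. x = -1*(-39) + (-2)*(70) + (-3) = -104 (the entry is off here)
First deviation found at step 8; the corrected entry is x = -104.

step 8, x = -104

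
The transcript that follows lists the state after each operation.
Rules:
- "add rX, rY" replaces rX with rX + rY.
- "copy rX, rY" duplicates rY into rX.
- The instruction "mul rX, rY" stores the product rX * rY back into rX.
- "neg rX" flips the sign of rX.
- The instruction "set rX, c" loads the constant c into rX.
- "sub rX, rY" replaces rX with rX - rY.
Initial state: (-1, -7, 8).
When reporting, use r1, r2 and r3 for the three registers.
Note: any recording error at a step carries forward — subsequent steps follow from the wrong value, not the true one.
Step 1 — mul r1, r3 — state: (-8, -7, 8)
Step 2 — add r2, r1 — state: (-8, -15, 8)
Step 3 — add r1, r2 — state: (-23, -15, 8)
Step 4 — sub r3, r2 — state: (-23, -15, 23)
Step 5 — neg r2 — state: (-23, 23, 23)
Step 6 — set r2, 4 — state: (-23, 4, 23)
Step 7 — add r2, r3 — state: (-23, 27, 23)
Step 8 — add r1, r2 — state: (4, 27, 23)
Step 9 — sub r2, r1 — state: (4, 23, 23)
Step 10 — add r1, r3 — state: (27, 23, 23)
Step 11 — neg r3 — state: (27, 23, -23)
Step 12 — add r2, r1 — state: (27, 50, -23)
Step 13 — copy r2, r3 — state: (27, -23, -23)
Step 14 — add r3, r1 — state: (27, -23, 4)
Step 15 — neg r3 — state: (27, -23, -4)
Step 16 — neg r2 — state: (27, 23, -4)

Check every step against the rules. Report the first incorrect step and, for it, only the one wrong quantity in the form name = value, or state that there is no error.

Recomputing the run from the initial state:
step 1: r1 = -8, r2 = -7, r3 = 8
step 2: r1 = -8, r2 = -15, r3 = 8
step 3: r1 = -23, r2 = -15, r3 = 8
step 4: r1 = -23, r2 = -15, r3 = 23
step 5: r1 = -23, r2 = 15, r3 = 23
step 6: r1 = -23, r2 = 4, r3 = 23
step 7: r1 = -23, r2 = 27, r3 = 23
step 8: r1 = 4, r2 = 27, r3 = 23
step 9: r1 = 4, r2 = 23, r3 = 23
step 10: r1 = 27, r2 = 23, r3 = 23
step 11: r1 = 27, r2 = 23, r3 = -23
step 12: r1 = 27, r2 = 50, r3 = -23
step 13: r1 = 27, r2 = -23, r3 = -23
step 14: r1 = 27, r2 = -23, r3 = 4
step 15: r1 = 27, r2 = -23, r3 = -4
step 16: r1 = 27, r2 = 23, r3 = -4
The first disagreement with the transcript is at step 5, where the value should be r2 = 15.

step 5, r2 = 15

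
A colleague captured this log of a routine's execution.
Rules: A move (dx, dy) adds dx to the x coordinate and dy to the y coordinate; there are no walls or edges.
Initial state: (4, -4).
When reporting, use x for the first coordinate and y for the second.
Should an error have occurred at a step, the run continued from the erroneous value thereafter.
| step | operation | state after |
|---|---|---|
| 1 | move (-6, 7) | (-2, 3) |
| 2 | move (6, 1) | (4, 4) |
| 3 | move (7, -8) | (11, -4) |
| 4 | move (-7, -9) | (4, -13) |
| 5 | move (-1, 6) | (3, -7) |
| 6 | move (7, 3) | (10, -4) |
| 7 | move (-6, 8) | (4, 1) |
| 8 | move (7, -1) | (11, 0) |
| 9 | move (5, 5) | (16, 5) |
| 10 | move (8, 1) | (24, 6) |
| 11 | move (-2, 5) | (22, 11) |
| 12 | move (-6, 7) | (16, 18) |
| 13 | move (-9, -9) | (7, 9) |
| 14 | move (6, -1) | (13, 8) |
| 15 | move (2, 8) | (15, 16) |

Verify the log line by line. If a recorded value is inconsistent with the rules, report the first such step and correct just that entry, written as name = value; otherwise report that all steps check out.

Step 1: x = 4 + (-6) = -2, y = -4 + (7) = 3 — verified.
Step 2: x = -2 + (6) = 4, y = 3 + (1) = 4 — same as recorded.
Step 3: x = 4 + (7) = 11, y = 4 + (-8) = -4 — no discrepancy.
Step 4: x = 11 + (-7) = 4, y = -4 + (-9) = -13 — confirmed correct.
Step 5: x = 4 + (-1) = 3, y = -13 + (6) = -7 — matches.
Step 6: x = 3 + (7) = 10, y = -7 + (3) = -4 — same as recorded.
Step 7: x = 10 + (-6) = 4, y = -4 + (8) = 4 — the log has a different value.
That makes step 7 the first incorrect line — y = 4 is what it should show.

step 7, y = 4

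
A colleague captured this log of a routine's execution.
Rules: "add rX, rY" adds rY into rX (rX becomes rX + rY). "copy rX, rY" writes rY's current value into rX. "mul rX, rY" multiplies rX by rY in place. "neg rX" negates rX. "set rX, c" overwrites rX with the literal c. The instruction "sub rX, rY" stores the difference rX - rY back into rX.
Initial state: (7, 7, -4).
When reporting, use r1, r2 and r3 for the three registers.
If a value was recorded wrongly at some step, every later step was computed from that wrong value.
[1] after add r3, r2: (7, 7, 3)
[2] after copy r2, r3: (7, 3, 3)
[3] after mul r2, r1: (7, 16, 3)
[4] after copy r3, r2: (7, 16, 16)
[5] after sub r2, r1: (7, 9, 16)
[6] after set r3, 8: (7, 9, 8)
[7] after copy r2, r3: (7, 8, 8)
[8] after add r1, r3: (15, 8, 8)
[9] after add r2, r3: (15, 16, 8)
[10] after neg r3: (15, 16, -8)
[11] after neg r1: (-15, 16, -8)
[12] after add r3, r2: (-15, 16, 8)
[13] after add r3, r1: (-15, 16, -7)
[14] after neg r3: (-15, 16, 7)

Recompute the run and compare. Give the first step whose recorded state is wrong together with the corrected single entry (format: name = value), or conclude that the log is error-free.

Step 1: r3 = -4 + 7 = 3 — verified.
Step 2: r2 = 3 — no discrepancy.
Step 3: r2 = 3 * 7 = 21 — first mismatch against the log.
The earliest wrong entry is at step 3: it should read r2 = 21.

step 3, r2 = 21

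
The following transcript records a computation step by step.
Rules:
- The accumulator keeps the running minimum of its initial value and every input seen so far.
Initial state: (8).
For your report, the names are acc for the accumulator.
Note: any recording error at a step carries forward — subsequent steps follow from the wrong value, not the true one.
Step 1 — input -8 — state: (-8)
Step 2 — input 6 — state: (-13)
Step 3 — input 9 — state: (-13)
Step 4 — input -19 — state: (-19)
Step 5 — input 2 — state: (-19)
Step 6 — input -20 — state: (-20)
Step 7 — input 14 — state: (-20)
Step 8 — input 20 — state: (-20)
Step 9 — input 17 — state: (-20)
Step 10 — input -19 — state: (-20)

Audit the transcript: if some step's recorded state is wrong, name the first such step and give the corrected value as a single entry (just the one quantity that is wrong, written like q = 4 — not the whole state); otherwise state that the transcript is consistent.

1. acc = min(8, -8) = -8 (agrees with the transcript)
2. acc = min(-8, 6) = -8 (first mismatch against the transcript)
Step 2 is the first one off; corrected, acc = -8.

step 2, acc = -8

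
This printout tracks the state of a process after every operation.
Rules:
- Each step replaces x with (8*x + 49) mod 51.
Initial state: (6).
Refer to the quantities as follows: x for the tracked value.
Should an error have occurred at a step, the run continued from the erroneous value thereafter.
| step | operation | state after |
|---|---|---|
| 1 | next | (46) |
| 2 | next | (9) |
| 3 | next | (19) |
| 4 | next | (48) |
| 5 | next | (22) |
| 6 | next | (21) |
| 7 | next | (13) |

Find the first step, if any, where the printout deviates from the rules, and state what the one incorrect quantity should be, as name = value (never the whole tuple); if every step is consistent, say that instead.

step 5, x = 25

Recomputing the run from the initial state:
step 1: x = 46
step 2: x = 9
step 3: x = 19
step 4: x = 48
step 5: x = 25
step 6: x = 45
step 7: x = 1
The first disagreement with the printout is at step 5, where the value should be x = 25.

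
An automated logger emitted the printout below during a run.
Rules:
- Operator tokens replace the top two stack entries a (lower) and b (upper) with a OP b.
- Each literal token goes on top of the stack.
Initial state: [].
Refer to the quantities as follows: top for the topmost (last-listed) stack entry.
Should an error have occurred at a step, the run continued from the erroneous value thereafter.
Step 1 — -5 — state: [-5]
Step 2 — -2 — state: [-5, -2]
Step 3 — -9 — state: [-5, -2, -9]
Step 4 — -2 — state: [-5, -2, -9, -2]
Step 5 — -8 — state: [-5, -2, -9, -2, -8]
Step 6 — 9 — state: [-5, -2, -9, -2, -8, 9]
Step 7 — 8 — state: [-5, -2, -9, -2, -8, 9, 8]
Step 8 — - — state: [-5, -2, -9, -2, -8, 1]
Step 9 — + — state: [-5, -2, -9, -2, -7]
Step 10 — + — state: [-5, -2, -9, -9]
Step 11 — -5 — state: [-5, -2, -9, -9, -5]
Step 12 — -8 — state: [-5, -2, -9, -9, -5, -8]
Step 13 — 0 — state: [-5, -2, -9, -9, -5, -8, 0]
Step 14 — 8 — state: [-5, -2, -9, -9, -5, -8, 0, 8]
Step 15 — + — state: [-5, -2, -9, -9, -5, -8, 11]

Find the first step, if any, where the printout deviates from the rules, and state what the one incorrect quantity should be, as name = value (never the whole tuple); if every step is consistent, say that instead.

Recomputing the run from the initial state:
step 1: [-5]
step 2: [-5, -2]
step 3: [-5, -2, -9]
step 4: [-5, -2, -9, -2]
step 5: [-5, -2, -9, -2, -8]
step 6: [-5, -2, -9, -2, -8, 9]
step 7: [-5, -2, -9, -2, -8, 9, 8]
step 8: [-5, -2, -9, -2, -8, 1]
step 9: [-5, -2, -9, -2, -7]
step 10: [-5, -2, -9, -9]
step 11: [-5, -2, -9, -9, -5]
step 12: [-5, -2, -9, -9, -5, -8]
step 13: [-5, -2, -9, -9, -5, -8, 0]
step 14: [-5, -2, -9, -9, -5, -8, 0, 8]
step 15: [-5, -2, -9, -9, -5, -8, 8]
The first disagreement with the printout is at step 15, where the value should be top = 8.

step 15, top = 8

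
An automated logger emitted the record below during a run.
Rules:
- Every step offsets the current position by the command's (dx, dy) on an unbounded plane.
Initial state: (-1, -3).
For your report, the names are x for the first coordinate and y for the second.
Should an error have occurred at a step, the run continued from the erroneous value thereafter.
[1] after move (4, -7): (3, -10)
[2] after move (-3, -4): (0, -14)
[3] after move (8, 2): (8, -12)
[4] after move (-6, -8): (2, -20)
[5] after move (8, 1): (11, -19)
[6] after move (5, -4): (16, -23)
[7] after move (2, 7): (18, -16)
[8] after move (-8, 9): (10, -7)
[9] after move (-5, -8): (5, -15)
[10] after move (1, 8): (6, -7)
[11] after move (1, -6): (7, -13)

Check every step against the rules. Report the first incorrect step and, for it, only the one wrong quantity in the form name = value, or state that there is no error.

Recomputing the run from the initial state:
step 1: x = 3, y = -10
step 2: x = 0, y = -14
step 3: x = 8, y = -12
step 4: x = 2, y = -20
step 5: x = 10, y = -19
step 6: x = 15, y = -23
step 7: x = 17, y = -16
step 8: x = 9, y = -7
step 9: x = 4, y = -15
step 10: x = 5, y = -7
step 11: x = 6, y = -13
The first disagreement with the record is at step 5, where the value should be x = 10.

step 5, x = 10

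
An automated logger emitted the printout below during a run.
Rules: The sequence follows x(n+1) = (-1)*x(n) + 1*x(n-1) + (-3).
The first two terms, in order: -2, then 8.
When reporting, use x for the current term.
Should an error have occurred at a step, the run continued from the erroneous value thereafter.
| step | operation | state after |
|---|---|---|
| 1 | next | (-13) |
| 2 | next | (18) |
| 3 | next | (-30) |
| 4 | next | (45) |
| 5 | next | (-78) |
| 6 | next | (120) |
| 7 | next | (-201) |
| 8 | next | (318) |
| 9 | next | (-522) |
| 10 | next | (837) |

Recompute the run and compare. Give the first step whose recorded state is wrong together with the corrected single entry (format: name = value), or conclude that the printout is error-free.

step 3, x = -34

Step 1: x = -1*(8) + (1)*(-2) + (-3) = -13 — in agreement.
Step 2: x = -1*(-13) + (1)*(8) + (-3) = 18 — checks out.
Step 3: x = -1*(18) + (1)*(-13) + (-3) = -34 — first mismatch against the printout.
First deviation found at step 3; the corrected entry is x = -34.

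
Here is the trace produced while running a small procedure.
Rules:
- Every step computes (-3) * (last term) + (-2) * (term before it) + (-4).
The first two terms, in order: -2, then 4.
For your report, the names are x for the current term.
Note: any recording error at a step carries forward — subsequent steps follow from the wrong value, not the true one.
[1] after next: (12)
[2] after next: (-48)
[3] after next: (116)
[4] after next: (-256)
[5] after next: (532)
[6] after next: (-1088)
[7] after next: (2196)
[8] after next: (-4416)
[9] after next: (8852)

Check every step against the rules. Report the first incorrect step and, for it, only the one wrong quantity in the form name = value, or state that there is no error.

step 1, x = -12

step 1: x = -3*(4) + (-2)*(-2) + (-4) = -12 -> the recorded entry deviates here
Conclusion: step 1 carries the first error; the entry should be x = -12.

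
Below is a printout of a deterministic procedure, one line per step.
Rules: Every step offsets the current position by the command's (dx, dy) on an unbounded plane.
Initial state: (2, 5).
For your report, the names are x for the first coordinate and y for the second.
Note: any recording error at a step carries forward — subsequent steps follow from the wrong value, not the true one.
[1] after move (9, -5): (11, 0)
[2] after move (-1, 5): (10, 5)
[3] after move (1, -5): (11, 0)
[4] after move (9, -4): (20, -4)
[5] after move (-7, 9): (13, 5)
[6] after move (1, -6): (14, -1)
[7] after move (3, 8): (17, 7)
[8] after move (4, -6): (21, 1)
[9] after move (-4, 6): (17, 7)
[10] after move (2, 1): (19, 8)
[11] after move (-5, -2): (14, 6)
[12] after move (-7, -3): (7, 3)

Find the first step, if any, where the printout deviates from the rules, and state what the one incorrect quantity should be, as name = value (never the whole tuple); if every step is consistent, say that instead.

Recomputing the run from the initial state:
step 1: x = 11, y = 0
step 2: x = 10, y = 5
step 3: x = 11, y = 0
step 4: x = 20, y = -4
step 5: x = 13, y = 5
step 6: x = 14, y = -1
step 7: x = 17, y = 7
step 8: x = 21, y = 1
step 9: x = 17, y = 7
step 10: x = 19, y = 8
step 11: x = 14, y = 6
step 12: x = 7, y = 3
This matches the printout at every step.

no error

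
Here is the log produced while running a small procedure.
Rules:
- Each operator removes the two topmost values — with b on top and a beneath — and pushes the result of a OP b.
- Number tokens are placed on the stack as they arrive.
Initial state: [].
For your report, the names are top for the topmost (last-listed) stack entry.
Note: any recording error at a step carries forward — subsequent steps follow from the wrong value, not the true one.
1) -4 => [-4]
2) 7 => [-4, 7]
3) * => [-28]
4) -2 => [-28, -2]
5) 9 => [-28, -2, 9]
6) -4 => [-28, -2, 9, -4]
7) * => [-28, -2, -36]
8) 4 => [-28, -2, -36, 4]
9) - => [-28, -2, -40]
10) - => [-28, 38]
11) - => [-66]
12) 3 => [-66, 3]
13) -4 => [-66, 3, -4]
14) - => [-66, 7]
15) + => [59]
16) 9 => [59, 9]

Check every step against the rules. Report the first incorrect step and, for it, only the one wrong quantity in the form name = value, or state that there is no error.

Recomputing the run from the initial state:
step 1: [-4]
step 2: [-4, 7]
step 3: [-28]
step 4: [-28, -2]
step 5: [-28, -2, 9]
step 6: [-28, -2, 9, -4]
step 7: [-28, -2, -36]
step 8: [-28, -2, -36, 4]
step 9: [-28, -2, -40]
step 10: [-28, 38]
step 11: [-66]
step 12: [-66, 3]
step 13: [-66, 3, -4]
step 14: [-66, 7]
step 15: [-59]
step 16: [-59, 9]
The first disagreement with the log is at step 15, where the value should be top = -59.

step 15, top = -59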